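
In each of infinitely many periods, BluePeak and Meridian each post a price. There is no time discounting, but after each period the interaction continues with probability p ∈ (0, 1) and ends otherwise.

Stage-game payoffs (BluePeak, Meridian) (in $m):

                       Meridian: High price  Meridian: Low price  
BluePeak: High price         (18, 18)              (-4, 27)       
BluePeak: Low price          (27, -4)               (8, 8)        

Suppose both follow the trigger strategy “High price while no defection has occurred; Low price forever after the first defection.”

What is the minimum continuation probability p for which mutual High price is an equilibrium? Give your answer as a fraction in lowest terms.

9/19

With no time discounting, the continuation probability p plays the role of the discount factor.
Grim-trigger IC: 18/(1−p) ≥ 27 + 8p/(1−p) ⇒ p ≥ (27−18)/(27−8) = 9/19.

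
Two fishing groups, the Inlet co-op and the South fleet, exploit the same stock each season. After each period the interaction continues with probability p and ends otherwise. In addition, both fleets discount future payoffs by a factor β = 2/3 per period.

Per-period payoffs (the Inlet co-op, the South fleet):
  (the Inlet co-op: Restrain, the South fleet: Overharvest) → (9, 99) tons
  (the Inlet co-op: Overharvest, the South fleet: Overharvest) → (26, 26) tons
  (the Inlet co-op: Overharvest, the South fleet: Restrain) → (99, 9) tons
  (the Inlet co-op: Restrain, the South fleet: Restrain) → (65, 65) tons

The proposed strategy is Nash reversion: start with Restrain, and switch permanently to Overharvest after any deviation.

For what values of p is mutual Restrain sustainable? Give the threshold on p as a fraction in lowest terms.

51/73

Expected continuation weight on next period's payoff is β·p = 2/3·p, which plays the role of the discount factor.
Cooperation requires 2/3·p ≥ (99−65)/(99−26) = 34/73, hence p ≥ 51/73.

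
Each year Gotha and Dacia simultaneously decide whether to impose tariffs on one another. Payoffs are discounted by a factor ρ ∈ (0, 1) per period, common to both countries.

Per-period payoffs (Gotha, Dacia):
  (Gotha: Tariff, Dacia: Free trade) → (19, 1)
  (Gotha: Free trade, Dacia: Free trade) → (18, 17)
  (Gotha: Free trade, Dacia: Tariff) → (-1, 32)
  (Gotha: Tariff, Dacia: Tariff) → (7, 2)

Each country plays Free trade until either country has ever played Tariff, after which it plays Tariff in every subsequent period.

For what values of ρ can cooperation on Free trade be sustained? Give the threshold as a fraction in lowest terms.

For Gotha: deviation gain 19−18 = 1, per-period punishment loss 18−7 = 11. IC gives ρ ≥ 1/12.
For Dacia: gain 15, loss 15 per period, so ρ ≥ 15/30 = 1/2.
The tighter constraint is Dacia's, so cooperation needs ρ ≥ 1/2.

1/2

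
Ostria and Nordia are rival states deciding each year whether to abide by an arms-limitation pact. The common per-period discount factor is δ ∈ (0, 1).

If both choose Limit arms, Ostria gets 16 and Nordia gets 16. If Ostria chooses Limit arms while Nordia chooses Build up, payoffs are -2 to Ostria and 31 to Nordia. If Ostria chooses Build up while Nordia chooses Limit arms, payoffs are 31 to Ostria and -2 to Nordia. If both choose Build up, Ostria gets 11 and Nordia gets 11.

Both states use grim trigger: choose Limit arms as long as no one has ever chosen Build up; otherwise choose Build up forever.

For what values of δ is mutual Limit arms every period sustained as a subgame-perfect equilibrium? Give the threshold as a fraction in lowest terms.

3/4

One-period gain from deviating is 31 − 16 = 15. The loss is 16 − 11 = 5 in every subsequent period, with present value 5·δ/(1−δ).
Deviation is unprofitable when 5·δ/(1−δ) ≥ 15, i.e. δ/(1−δ) ≥ 3.
Equivalently δ ≥ 15/(15+5) = 3/4.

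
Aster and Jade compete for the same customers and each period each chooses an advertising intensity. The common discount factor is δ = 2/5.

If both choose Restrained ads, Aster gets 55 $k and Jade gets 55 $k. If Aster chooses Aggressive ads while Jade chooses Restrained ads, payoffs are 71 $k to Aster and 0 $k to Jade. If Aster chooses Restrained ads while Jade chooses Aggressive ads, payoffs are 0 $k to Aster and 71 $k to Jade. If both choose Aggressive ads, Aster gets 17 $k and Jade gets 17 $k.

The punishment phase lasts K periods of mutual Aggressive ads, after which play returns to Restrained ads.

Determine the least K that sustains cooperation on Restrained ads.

2

IC: δ(1−δ^K)/(1−δ) ≥ (71−55)/(55−17) = 8/19.
With δ = 2/5: need 1 − δ^K ≥ 8/19·(1−2/5)/(2/5), i.e. δ^K ≤ 0.3684.
Since (2/5)^1 = 0.4000 and (2/5)^2 = 0.1600, the smallest such K is 2.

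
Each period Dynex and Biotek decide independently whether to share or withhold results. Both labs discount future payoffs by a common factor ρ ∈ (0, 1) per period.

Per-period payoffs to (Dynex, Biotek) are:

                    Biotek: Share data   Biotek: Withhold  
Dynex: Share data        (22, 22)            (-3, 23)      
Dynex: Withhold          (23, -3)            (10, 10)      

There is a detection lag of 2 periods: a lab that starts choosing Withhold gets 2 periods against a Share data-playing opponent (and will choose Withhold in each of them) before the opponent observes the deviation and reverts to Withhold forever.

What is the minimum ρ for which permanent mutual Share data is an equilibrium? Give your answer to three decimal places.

A deviator earns 23 for 2 periods, then 10 forever; cooperating earns 22 forever. Multiplying the IC by (1−ρ):
22 ≥ 23(1−ρ^2) + 10ρ^2, so 13·ρ^2 ≥ 1 and ρ^2 ≥ 1/13.
ρ ≥ (1/13)^(1/2) ≈ 0.277.

0.277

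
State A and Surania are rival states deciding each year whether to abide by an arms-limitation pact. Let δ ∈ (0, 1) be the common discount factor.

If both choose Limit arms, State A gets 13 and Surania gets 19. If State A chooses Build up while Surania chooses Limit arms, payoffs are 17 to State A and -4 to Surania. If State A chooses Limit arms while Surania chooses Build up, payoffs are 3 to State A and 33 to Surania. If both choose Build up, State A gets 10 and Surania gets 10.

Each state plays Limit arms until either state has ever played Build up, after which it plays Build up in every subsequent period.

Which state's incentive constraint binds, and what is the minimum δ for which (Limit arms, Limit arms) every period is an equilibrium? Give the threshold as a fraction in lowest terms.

For State A: deviation gain 17−13 = 4, per-period punishment loss 13−10 = 3. IC gives δ ≥ 4/7.
For Surania: gain 14, loss 9 per period, so δ ≥ 14/23.
The tighter constraint is Surania's, so cooperation needs δ ≥ 14/23.

Surania; δ ≥ 14/23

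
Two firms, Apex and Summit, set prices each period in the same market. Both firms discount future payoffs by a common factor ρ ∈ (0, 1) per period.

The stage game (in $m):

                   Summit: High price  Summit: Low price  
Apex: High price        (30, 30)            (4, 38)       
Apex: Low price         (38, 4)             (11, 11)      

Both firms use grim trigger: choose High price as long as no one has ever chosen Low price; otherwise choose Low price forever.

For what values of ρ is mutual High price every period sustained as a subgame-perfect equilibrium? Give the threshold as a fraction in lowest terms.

8/27

Cooperation forever yields 30 each period: 30/(1−ρ).
Deviating yields 38 once, then 11 forever: 38 + 11ρ/(1−ρ).
No profitable deviation requires 30/(1−ρ) ≥ 38 + 11ρ/(1−ρ).
Multiplying by (1−ρ): 30 ≥ 38(1−ρ) + 11ρ = 38 − 27ρ.
So 27ρ ≥ 8, i.e. ρ ≥ 8/27.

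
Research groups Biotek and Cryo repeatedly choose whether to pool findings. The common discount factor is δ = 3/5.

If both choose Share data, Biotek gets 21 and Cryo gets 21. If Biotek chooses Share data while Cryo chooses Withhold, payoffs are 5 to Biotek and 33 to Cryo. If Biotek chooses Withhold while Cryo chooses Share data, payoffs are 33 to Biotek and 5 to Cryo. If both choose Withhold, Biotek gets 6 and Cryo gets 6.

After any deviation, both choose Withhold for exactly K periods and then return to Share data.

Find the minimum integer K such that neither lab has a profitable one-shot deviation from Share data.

2

No profitable deviation requires (21−6)(δ+…+δ^K) ≥ 33−21, i.e. δ+…+δ^K ≥ 4/5 ≈ 0.8000.
With δ = 3/5, the partial sums are K=1: 0.6000, K=2: 0.9600.
K = 2 is the first length at which the sum reaches 0.8000.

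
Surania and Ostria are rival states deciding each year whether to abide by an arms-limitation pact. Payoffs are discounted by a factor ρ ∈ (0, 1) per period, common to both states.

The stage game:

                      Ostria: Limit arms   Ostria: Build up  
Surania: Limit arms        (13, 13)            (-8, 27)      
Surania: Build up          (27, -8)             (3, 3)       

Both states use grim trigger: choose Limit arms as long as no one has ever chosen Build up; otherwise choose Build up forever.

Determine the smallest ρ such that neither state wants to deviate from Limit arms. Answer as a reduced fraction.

7/12

One-period gain from deviating is 27 − 13 = 14. The loss is 13 − 3 = 10 in every subsequent period, with present value 10·ρ/(1−ρ).
Deviation is unprofitable when 10·ρ/(1−ρ) ≥ 14, i.e. ρ/(1−ρ) ≥ 7/5.
Equivalently ρ ≥ 14/(14+10) = 7/12.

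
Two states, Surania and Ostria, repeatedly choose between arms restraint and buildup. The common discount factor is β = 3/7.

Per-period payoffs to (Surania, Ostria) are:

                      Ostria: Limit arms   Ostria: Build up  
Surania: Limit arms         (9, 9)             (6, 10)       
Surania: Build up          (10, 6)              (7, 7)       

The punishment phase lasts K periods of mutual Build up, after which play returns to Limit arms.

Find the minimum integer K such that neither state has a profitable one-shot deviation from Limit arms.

2

Need Σ_{k=1}^{K} β^k ≥ (10−9)/(9−7) = 0.5000 at β = 3/7.
At K = 1 the sum is 0.4286 < 0.5000; at K = 2 it is 0.6122 ≥ 0.5000.
So the minimum punishment length is K = 2.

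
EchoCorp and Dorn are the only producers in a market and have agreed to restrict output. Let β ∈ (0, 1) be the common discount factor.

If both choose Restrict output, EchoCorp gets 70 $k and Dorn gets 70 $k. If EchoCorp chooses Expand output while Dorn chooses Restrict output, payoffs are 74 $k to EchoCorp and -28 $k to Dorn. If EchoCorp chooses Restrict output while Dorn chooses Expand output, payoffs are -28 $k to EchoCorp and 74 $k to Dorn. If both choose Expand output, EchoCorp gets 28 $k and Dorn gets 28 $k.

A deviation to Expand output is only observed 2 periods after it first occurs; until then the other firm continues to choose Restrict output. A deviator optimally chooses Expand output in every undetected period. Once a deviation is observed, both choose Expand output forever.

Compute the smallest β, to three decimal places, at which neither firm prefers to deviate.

Deviating for the 2 undetected periods gains 74−70 = 4 per period over cooperation, then loses 70−28 = 42 per period forever once punishment starts.
Gain: 4(1 + β + … + β^1); loss: 42·β^2/(1−β).
No profitable deviation ⇔ 4(1−β^2) ≤ 42·β^2, i.e. β^2 ≥ 4/(4+42) = 2/23.
Hence β ≥ (2/23)^(1/2) ≈ 0.295.

0.295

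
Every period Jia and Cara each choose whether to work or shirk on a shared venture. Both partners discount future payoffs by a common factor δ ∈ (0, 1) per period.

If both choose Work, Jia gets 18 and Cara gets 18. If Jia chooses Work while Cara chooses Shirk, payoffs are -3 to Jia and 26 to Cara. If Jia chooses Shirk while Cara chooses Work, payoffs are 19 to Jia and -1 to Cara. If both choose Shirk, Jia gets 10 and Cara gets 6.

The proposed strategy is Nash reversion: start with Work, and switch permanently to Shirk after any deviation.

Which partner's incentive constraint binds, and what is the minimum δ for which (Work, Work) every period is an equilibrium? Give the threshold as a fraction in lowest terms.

For Jia: deviation gain 19−18 = 1, per-period punishment loss 18−10 = 8. IC gives δ ≥ 1/9.
For Cara: gain 8, loss 12 per period, so δ ≥ 8/20 = 2/5.
The tighter constraint is Cara's, so cooperation needs δ ≥ 2/5.

Cara; δ ≥ 2/5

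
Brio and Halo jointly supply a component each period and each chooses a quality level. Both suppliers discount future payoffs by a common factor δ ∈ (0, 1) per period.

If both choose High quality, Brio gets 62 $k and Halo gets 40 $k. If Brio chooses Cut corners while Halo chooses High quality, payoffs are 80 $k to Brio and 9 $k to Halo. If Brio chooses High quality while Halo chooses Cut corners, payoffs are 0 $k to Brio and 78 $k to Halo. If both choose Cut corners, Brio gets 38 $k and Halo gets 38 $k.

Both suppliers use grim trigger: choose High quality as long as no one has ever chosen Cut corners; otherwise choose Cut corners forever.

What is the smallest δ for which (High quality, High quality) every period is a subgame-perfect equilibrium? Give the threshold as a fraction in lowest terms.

19/20

For Brio: deviation gain 80−62 = 18, per-period punishment loss 62−38 = 24. IC gives δ ≥ 18/42 = 3/7.
For Halo: gain 38, loss 2 per period, so δ ≥ 38/40 = 19/20.
The tighter constraint is Halo's, so cooperation needs δ ≥ 19/20.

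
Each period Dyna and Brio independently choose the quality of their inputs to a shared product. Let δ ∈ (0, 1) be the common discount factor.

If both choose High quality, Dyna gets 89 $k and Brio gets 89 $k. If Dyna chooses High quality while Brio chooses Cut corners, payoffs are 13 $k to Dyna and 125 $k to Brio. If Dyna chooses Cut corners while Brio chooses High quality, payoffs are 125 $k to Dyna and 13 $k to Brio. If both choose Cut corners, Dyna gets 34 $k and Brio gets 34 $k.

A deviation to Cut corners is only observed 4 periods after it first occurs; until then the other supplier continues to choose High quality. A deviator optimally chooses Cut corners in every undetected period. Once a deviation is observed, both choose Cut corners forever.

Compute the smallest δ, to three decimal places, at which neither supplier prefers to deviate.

Deviating for the 4 undetected periods gains 125−89 = 36 per period over cooperation, then loses 89−34 = 55 per period forever once punishment starts.
Gain: 36(1 + δ + … + δ^3); loss: 55·δ^4/(1−δ).
No profitable deviation ⇔ 36(1−δ^4) ≤ 55·δ^4, i.e. δ^4 ≥ 36/(36+55) = 36/91.
Hence δ ≥ (36/91)^(1/4) ≈ 0.793.

0.793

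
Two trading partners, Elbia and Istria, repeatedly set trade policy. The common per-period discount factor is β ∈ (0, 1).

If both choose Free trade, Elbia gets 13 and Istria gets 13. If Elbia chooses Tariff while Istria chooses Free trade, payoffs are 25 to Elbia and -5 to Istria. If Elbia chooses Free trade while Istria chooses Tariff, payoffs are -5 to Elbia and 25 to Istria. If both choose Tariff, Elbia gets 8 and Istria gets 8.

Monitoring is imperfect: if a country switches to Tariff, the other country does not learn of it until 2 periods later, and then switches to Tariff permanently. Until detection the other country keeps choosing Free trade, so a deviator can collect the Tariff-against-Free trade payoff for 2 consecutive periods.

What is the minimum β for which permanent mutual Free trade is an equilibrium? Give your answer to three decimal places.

Deviating for the 2 undetected periods gains 25−13 = 12 per period over cooperation, then loses 13−8 = 5 per period forever once punishment starts.
Gain: 12(1 + β + … + β^1); loss: 5·β^2/(1−β).
No profitable deviation ⇔ 12(1−β^2) ≤ 5·β^2, i.e. β^2 ≥ 12/(12+5) = 12/17.
Hence β ≥ (12/17)^(1/2) ≈ 0.840.

0.840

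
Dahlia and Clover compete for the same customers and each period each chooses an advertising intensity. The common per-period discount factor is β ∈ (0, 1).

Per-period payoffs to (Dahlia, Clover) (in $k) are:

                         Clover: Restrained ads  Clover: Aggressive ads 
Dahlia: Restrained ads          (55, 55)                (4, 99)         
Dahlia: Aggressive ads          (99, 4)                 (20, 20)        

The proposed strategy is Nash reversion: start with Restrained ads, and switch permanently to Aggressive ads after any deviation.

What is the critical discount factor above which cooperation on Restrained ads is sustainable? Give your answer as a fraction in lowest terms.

55/(1−β) ≥ 99 + 20β/(1−β)
55 ≥ 99 − 79β
β ≥ 44/79.

44/79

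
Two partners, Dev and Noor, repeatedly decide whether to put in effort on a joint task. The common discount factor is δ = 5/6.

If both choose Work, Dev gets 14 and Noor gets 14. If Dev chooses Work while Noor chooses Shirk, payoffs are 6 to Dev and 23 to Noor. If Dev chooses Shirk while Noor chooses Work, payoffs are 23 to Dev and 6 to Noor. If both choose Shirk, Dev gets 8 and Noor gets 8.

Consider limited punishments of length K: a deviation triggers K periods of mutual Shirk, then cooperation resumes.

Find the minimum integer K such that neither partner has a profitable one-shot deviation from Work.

No profitable deviation requires (14−8)(δ+…+δ^K) ≥ 23−14, i.e. δ+…+δ^K ≥ 3/2 ≈ 1.5000.
With δ = 5/6, the partial sums are K=1: 0.8333, K=2: 1.5278.
K = 2 is the first length at which the sum reaches 1.5000.

2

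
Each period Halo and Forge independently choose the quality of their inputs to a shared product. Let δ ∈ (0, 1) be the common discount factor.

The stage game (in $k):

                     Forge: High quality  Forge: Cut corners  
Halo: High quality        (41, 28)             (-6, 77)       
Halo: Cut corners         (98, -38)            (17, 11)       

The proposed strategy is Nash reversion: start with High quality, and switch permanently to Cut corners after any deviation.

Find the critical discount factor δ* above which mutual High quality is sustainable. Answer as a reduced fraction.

49/66

For Halo: deviation gain 98−41 = 57, per-period punishment loss 41−17 = 24. IC gives δ ≥ 57/81 = 19/27.
For Forge: gain 49, loss 17 per period, so δ ≥ 49/66.
The tighter constraint is Forge's, so cooperation needs δ ≥ 49/66.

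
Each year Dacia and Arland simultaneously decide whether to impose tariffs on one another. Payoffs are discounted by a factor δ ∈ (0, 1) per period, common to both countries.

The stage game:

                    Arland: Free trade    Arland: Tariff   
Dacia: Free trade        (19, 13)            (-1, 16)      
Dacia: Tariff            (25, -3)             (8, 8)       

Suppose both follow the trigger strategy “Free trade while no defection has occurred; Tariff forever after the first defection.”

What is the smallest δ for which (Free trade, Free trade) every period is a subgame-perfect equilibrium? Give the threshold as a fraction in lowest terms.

For Dacia: deviation gain 25−19 = 6, per-period punishment loss 19−8 = 11. IC gives δ ≥ 6/17.
For Arland: gain 3, loss 5 per period, so δ ≥ 3/8.
The tighter constraint is Arland's, so cooperation needs δ ≥ 3/8.

3/8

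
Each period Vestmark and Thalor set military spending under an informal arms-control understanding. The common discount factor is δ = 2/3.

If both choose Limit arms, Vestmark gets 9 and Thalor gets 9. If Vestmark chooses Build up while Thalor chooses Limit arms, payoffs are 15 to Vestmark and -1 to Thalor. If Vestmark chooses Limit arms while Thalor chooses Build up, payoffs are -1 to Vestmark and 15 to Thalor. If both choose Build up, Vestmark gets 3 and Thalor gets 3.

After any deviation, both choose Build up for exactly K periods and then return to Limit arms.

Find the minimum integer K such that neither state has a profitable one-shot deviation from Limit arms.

2

No profitable deviation requires (9−3)(δ+…+δ^K) ≥ 15−9, i.e. δ+…+δ^K ≥ 1 ≈ 1.0000.
With δ = 2/3, the partial sums are K=1: 0.6667, K=2: 1.1111.
K = 2 is the first length at which the sum reaches 1.0000.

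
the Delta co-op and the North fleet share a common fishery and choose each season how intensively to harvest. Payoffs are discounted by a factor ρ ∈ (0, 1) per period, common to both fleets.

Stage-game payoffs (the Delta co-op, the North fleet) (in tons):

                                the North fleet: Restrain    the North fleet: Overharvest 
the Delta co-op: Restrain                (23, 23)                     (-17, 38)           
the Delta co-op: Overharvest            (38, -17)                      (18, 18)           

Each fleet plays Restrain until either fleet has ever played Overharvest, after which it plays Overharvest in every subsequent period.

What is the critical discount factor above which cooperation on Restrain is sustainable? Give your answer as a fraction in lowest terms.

3/4

One-period gain from deviating is 38 − 23 = 15. The loss is 23 − 18 = 5 in every subsequent period, with present value 5·ρ/(1−ρ).
Deviation is unprofitable when 5·ρ/(1−ρ) ≥ 15, i.e. ρ/(1−ρ) ≥ 3.
Equivalently ρ ≥ 15/(15+5) = 3/4.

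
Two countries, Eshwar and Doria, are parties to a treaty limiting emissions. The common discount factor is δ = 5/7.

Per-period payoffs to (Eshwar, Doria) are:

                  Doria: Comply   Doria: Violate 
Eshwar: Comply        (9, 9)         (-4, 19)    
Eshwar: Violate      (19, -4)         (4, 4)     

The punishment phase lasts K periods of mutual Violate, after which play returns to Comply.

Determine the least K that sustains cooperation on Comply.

Need Σ_{k=1}^{K} δ^k ≥ (19−9)/(9−4) = 2.0000 at δ = 5/7.
At K = 4 the sum is 1.8492 < 2.0000; at K = 5 it is 2.0352 ≥ 2.0000.
So the minimum punishment length is K = 5.

5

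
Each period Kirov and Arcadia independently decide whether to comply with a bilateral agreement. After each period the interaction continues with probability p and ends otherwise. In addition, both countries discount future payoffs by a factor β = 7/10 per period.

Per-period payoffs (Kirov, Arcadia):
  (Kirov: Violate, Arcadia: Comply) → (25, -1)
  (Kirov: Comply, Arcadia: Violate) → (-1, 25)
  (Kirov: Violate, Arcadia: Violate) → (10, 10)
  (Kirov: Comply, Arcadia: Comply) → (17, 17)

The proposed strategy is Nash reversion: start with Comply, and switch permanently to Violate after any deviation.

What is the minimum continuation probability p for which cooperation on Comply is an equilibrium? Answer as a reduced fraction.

Expected continuation weight on next period's payoff is β·p = 7/10·p, which plays the role of the discount factor.
Cooperation requires 7/10·p ≥ (25−17)/(25−10) = 8/15, hence p ≥ 16/21.

16/21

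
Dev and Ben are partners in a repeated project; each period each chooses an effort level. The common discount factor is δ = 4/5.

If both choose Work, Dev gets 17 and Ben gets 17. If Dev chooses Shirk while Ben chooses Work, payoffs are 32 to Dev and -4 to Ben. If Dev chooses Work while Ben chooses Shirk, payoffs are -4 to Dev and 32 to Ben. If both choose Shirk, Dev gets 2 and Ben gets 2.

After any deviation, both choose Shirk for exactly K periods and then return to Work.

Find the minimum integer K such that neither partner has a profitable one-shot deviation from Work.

2

IC: δ(1−δ^K)/(1−δ) ≥ (32−17)/(17−2) = 1.
With δ = 4/5: need 1 − δ^K ≥ 1·(1−4/5)/(4/5), i.e. δ^K ≤ 0.7500.
Since (4/5)^1 = 0.8000 and (4/5)^2 = 0.6400, the smallest such K is 2.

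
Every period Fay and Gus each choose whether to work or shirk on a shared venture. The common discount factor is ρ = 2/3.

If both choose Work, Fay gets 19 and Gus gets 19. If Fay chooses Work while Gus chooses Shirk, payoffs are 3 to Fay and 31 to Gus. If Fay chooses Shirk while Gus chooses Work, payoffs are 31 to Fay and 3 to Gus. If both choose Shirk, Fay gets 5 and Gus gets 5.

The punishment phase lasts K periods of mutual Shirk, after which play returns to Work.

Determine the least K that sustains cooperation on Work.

IC: ρ(1−ρ^K)/(1−ρ) ≥ (31−19)/(19−5) = 6/7.
With ρ = 2/3: need 1 − ρ^K ≥ 6/7·(1−2/3)/(2/3), i.e. ρ^K ≤ 0.5714.
Since (2/3)^1 = 0.6667 and (2/3)^2 = 0.4444, the smallest such K is 2.

2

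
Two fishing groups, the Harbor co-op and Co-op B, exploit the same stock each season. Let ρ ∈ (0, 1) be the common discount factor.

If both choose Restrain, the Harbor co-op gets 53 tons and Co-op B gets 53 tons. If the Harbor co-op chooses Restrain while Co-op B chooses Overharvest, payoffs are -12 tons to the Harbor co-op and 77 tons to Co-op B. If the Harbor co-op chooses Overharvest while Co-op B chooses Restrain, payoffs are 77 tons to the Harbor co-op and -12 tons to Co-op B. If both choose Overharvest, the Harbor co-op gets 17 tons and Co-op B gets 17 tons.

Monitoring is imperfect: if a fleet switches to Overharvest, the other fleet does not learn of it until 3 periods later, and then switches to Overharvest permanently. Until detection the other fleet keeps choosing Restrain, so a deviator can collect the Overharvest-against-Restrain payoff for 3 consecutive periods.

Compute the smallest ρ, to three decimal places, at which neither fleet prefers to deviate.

0.737

A deviator earns 77 for 3 periods, then 17 forever; cooperating earns 53 forever. Multiplying the IC by (1−ρ):
53 ≥ 77(1−ρ^3) + 17ρ^3, so 60·ρ^3 ≥ 24 and ρ^3 ≥ 2/5.
ρ ≥ (2/5)^(1/3) ≈ 0.737.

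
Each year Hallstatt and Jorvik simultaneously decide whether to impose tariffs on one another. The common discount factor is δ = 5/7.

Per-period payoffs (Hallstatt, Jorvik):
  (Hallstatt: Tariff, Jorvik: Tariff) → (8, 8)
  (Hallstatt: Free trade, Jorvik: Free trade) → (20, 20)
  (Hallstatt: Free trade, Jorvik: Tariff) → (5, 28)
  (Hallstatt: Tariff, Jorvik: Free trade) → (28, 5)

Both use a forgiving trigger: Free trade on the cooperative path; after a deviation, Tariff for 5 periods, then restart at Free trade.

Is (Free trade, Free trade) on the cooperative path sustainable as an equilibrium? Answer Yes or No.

Yes

IC: δ+…+δ^5 ≥ (28−20)/(20−8) = 2/3.
At δ = 5/7: partial sum = 2.0352 ≥ 0.6667. Cooperation sustainable.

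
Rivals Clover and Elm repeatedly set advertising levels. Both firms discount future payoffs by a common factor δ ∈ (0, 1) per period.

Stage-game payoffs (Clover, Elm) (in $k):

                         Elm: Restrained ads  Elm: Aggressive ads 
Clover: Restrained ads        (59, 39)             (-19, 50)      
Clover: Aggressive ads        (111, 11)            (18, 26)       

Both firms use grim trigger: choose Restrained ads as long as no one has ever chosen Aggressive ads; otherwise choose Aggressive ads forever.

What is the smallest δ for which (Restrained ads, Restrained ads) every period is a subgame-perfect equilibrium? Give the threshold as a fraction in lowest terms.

Clover: cooperation gives 59 each period; deviation gives 111 once then 18 forever.
  59/(1−δ) ≥ 111 + 18δ/(1−δ) ⇒ δ ≥ 52/93.
Elm: cooperation gives 39 each period; deviation gives 50 once then 26 forever.
  δ ≥ 11/24.
Both must hold, so the binding constraint is Clover's: δ ≥ 52/93.

52/93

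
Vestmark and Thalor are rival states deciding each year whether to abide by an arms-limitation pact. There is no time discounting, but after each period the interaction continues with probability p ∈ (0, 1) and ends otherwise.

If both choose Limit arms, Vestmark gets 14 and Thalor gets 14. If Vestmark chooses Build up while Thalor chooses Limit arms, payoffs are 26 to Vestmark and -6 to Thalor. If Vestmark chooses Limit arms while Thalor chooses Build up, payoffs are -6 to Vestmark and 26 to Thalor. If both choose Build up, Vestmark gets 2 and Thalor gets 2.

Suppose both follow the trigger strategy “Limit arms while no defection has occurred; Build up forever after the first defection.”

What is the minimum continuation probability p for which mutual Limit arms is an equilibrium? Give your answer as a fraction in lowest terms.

1/2

With no time discounting, the continuation probability p plays the role of the discount factor.
Grim-trigger IC: 14/(1−p) ≥ 26 + 2p/(1−p) ⇒ p ≥ (26−14)/(26−2) = 1/2.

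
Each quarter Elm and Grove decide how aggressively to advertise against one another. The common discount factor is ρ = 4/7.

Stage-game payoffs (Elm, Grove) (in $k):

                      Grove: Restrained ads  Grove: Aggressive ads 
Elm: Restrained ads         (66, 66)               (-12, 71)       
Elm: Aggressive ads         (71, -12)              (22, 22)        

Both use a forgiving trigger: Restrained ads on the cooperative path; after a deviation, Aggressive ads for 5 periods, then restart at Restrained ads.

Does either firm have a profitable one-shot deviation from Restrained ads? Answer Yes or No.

A one-shot deviation gives 71 now, then 22 for 5 periods, then back to 66.
Gain from deviating: (71−66) today; loss: (66−22) in each of the next 5 periods.
No-deviation condition: (66−22)(ρ+…+ρ^5) ≥ 71−66, i.e. ρ+…+ρ^5 ≥ 5/44.
At ρ = 4/7: ρ+…+ρ^5 = 1.2521 ≥ 0.1136.
So cooperation is sustainable.

No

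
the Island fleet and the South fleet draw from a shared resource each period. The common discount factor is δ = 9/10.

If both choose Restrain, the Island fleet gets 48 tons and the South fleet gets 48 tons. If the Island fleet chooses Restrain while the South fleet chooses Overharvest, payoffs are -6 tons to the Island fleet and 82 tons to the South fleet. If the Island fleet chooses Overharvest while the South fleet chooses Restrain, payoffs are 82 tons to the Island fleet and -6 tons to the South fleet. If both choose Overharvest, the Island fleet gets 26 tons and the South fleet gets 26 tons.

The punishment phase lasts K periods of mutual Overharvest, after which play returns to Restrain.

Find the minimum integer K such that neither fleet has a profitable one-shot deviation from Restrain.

2

IC: δ(1−δ^K)/(1−δ) ≥ (82−48)/(48−26) = 17/11.
With δ = 9/10: need 1 − δ^K ≥ 17/11·(1−9/10)/(9/10), i.e. δ^K ≤ 0.8283.
Since (9/10)^1 = 0.9000 and (9/10)^2 = 0.8100, the smallest such K is 2.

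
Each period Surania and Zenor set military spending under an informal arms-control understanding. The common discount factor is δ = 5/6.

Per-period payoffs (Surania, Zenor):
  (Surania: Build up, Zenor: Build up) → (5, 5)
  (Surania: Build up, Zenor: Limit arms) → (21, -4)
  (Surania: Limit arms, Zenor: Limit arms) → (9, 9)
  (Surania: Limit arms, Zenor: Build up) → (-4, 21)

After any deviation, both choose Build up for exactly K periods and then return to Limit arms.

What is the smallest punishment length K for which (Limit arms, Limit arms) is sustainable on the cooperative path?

IC: δ(1−δ^K)/(1−δ) ≥ (21−9)/(9−5) = 3.
With δ = 5/6: need 1 − δ^K ≥ 3·(1−5/6)/(5/6), i.e. δ^K ≤ 0.4000.
Since (5/6)^5 = 0.4019 and (5/6)^6 = 0.3349, the smallest such K is 6.

6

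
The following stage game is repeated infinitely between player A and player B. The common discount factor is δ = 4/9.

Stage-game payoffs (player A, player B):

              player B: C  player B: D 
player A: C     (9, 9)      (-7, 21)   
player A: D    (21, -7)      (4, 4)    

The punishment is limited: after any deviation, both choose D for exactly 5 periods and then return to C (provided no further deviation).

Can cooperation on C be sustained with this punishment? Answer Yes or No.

A one-shot deviation gives 21 now, then 4 for 5 periods, then back to 9.
Gain from deviating: (21−9) today; loss: (9−4) in each of the next 5 periods.
No-deviation condition: (9−4)(δ+…+δ^5) ≥ 21−9, i.e. δ+…+δ^5 ≥ 12/5.
At δ = 4/9: δ+…+δ^5 = 0.7861 < 2.4000.
So cooperation is not sustainable.

No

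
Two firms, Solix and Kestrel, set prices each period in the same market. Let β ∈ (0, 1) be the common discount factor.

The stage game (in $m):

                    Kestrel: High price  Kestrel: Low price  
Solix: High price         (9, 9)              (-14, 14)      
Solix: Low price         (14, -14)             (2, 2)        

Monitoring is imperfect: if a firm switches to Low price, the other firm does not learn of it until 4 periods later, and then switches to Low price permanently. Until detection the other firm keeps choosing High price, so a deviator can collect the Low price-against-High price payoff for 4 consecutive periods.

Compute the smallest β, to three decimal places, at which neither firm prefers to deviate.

Deviating for the 4 undetected periods gains 14−9 = 5 per period over cooperation, then loses 9−2 = 7 per period forever once punishment starts.
Gain: 5(1 + β + … + β^3); loss: 7·β^4/(1−β).
No profitable deviation ⇔ 5(1−β^4) ≤ 7·β^4, i.e. β^4 ≥ 5/(5+7) = 5/12.
Hence β ≥ (5/12)^(1/4) ≈ 0.803.

0.803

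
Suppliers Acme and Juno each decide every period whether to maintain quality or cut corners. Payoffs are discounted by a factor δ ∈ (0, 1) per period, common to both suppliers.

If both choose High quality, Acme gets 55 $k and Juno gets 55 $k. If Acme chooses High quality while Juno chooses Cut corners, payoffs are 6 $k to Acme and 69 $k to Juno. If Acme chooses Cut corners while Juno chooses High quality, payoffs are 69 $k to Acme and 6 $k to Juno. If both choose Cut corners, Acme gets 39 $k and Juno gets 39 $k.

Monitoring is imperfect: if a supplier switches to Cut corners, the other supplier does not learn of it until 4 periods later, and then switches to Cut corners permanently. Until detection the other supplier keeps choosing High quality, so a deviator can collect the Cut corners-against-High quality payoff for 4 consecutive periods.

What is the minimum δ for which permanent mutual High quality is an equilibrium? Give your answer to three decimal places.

0.827

Deviating for the 4 undetected periods gains 69−55 = 14 per period over cooperation, then loses 55−39 = 16 per period forever once punishment starts.
Gain: 14(1 + δ + … + δ^3); loss: 16·δ^4/(1−δ).
No profitable deviation ⇔ 14(1−δ^4) ≤ 16·δ^4, i.e. δ^4 ≥ 14/(14+16) = 7/15.
Hence δ ≥ (7/15)^(1/4) ≈ 0.827.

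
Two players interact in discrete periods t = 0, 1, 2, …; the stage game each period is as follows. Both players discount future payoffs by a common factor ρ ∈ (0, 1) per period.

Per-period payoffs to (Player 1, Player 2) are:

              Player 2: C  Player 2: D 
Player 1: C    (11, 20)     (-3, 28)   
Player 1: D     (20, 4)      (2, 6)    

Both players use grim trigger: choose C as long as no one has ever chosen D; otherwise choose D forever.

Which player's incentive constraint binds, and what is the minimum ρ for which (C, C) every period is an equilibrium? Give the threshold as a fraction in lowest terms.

For Player 1: deviation gain 20−11 = 9, per-period punishment loss 11−2 = 9. IC gives ρ ≥ 9/18 = 1/2.
For Player 2: gain 8, loss 14 per period, so ρ ≥ 8/22 = 4/11.
The tighter constraint is Player 1's, so cooperation needs ρ ≥ 1/2.

Player 1; ρ ≥ 1/2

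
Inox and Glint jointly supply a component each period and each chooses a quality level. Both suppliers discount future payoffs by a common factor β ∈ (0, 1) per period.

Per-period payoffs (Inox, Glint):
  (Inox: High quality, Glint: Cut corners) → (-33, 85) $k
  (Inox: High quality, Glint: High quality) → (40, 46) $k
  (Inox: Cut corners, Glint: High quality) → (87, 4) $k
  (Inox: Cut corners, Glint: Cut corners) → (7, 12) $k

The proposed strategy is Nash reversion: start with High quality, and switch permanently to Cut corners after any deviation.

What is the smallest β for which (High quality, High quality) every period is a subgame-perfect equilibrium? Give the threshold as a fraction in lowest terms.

Inox's threshold: (87−40)/(87−7) = 47/80.
Glint's threshold: (85−46)/(85−12) = 39/73.
47/80 > 39/73, so Inox binds and β* = 47/80.

47/80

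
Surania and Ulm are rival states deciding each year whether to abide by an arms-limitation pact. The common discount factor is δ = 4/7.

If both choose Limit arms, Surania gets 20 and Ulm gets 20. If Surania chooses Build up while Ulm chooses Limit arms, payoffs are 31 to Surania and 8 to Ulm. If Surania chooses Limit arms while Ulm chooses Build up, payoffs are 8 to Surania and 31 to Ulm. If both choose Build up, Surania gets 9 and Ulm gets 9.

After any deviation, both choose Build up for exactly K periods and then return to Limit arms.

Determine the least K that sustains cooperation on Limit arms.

3

No profitable deviation requires (20−9)(δ+…+δ^K) ≥ 31−20, i.e. δ+…+δ^K ≥ 1 ≈ 1.0000.
With δ = 4/7, the partial sums are K=1: 0.5714, K=2: 0.8980, K=3: 1.0845.
K = 3 is the first length at which the sum reaches 1.0000.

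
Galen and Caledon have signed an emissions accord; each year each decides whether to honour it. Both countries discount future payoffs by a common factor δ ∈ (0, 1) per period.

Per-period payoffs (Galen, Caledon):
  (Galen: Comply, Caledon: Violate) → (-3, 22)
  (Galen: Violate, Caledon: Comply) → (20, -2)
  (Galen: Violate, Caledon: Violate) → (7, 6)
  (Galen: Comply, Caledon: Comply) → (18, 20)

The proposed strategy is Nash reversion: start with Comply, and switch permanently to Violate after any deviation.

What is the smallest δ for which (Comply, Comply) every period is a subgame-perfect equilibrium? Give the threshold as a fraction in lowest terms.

Galen: cooperation gives 18 each period; deviation gives 20 once then 7 forever.
  18/(1−δ) ≥ 20 + 7δ/(1−δ) ⇒ δ ≥ 2/13.
Caledon: cooperation gives 20 each period; deviation gives 22 once then 6 forever.
  δ ≥ 2/16 = 1/8.
Both must hold, so the binding constraint is Galen's: δ ≥ 2/13.

2/13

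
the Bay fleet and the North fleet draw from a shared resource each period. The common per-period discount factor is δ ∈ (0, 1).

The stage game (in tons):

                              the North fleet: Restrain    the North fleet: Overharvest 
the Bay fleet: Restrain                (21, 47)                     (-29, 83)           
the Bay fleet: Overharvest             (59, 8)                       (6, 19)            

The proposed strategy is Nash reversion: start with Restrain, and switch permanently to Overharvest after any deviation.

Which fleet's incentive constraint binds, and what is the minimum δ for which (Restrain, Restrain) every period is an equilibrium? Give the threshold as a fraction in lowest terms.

the Bay fleet's threshold: (59−21)/(59−6) = 38/53.
the North fleet's threshold: (83−47)/(83−19) = 9/16.
38/53 > 9/16, so the Bay fleet binds and δ* = 38/53.

the Bay fleet; δ ≥ 38/53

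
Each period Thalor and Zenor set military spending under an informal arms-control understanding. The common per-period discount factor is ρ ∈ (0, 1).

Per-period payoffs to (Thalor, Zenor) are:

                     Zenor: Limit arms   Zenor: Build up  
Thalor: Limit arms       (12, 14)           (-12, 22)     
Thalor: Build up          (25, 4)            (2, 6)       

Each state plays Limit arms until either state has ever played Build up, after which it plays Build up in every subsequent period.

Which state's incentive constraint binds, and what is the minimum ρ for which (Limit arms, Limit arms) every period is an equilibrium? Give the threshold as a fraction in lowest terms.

Thalor; ρ ≥ 13/23

Thalor's threshold: (25−12)/(25−2) = 13/23.
Zenor's threshold: (22−14)/(22−6) = 1/2.
13/23 > 1/2, so Thalor binds and ρ* = 13/23.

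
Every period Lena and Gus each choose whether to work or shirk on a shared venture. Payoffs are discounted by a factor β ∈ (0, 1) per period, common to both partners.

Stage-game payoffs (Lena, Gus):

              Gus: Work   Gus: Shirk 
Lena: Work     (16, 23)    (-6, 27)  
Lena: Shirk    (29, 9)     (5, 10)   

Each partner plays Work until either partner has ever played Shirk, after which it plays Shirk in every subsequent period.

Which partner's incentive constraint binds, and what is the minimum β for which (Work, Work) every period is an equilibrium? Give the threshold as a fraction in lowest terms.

Lena; β ≥ 13/24

Lena's threshold: (29−16)/(29−5) = 13/24.
Gus's threshold: (27−23)/(27−10) = 4/17.
13/24 > 4/17, so Lena binds and β* = 13/24.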